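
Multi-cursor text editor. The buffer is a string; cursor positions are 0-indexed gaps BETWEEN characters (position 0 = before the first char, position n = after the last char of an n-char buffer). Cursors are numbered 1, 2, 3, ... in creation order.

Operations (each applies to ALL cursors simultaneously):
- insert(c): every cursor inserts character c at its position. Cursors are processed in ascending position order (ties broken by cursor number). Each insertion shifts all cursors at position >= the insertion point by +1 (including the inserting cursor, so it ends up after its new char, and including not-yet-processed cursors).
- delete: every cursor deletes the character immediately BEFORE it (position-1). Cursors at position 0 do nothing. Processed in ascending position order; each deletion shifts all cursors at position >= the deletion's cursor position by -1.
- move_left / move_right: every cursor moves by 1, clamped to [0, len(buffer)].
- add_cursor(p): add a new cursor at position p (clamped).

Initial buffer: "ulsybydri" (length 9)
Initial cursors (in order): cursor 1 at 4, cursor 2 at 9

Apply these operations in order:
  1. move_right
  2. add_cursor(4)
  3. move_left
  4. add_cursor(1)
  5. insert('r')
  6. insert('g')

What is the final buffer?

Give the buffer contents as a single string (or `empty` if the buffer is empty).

After op 1 (move_right): buffer="ulsybydri" (len 9), cursors c1@5 c2@9, authorship .........
After op 2 (add_cursor(4)): buffer="ulsybydri" (len 9), cursors c3@4 c1@5 c2@9, authorship .........
After op 3 (move_left): buffer="ulsybydri" (len 9), cursors c3@3 c1@4 c2@8, authorship .........
After op 4 (add_cursor(1)): buffer="ulsybydri" (len 9), cursors c4@1 c3@3 c1@4 c2@8, authorship .........
After op 5 (insert('r')): buffer="urlsryrbydrri" (len 13), cursors c4@2 c3@5 c1@7 c2@12, authorship .4..3.1....2.
After op 6 (insert('g')): buffer="urglsrgyrgbydrrgi" (len 17), cursors c4@3 c3@7 c1@10 c2@16, authorship .44..33.11....22.

Answer: urglsrgyrgbydrrgi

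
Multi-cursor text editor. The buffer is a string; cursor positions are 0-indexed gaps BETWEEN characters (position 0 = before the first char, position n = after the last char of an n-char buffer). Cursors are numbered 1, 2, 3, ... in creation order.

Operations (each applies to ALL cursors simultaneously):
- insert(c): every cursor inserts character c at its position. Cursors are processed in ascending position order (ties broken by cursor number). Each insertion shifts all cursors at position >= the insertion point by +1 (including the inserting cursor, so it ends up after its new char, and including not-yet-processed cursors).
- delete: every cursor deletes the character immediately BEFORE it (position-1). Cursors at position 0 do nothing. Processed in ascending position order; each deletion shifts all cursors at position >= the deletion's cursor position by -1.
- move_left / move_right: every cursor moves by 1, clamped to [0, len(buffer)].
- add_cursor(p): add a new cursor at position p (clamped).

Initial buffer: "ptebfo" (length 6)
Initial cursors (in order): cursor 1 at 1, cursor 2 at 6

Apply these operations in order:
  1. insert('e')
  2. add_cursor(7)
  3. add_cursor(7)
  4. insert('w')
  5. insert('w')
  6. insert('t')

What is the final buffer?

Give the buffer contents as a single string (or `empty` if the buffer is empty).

Answer: pewwttebfowwwwttewwt

Derivation:
After op 1 (insert('e')): buffer="petebfoe" (len 8), cursors c1@2 c2@8, authorship .1.....2
After op 2 (add_cursor(7)): buffer="petebfoe" (len 8), cursors c1@2 c3@7 c2@8, authorship .1.....2
After op 3 (add_cursor(7)): buffer="petebfoe" (len 8), cursors c1@2 c3@7 c4@7 c2@8, authorship .1.....2
After op 4 (insert('w')): buffer="pewtebfowwew" (len 12), cursors c1@3 c3@10 c4@10 c2@12, authorship .11.....3422
After op 5 (insert('w')): buffer="pewwtebfowwwweww" (len 16), cursors c1@4 c3@13 c4@13 c2@16, authorship .111.....3434222
After op 6 (insert('t')): buffer="pewwttebfowwwwttewwt" (len 20), cursors c1@5 c3@16 c4@16 c2@20, authorship .1111.....3434342222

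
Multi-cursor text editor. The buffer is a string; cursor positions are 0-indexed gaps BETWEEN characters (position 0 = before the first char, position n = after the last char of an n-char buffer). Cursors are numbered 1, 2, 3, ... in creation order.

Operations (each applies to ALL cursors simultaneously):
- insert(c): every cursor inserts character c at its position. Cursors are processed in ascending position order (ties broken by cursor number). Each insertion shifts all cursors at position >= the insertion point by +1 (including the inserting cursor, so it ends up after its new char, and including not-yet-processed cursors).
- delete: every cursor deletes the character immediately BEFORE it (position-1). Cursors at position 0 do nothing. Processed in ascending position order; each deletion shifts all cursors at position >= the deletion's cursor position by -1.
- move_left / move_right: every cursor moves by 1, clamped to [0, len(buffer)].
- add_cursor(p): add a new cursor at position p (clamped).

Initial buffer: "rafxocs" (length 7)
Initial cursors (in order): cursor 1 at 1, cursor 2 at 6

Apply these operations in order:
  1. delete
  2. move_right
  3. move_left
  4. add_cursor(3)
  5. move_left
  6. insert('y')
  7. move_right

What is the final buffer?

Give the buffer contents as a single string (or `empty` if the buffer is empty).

After op 1 (delete): buffer="afxos" (len 5), cursors c1@0 c2@4, authorship .....
After op 2 (move_right): buffer="afxos" (len 5), cursors c1@1 c2@5, authorship .....
After op 3 (move_left): buffer="afxos" (len 5), cursors c1@0 c2@4, authorship .....
After op 4 (add_cursor(3)): buffer="afxos" (len 5), cursors c1@0 c3@3 c2@4, authorship .....
After op 5 (move_left): buffer="afxos" (len 5), cursors c1@0 c3@2 c2@3, authorship .....
After op 6 (insert('y')): buffer="yafyxyos" (len 8), cursors c1@1 c3@4 c2@6, authorship 1..3.2..
After op 7 (move_right): buffer="yafyxyos" (len 8), cursors c1@2 c3@5 c2@7, authorship 1..3.2..

Answer: yafyxyos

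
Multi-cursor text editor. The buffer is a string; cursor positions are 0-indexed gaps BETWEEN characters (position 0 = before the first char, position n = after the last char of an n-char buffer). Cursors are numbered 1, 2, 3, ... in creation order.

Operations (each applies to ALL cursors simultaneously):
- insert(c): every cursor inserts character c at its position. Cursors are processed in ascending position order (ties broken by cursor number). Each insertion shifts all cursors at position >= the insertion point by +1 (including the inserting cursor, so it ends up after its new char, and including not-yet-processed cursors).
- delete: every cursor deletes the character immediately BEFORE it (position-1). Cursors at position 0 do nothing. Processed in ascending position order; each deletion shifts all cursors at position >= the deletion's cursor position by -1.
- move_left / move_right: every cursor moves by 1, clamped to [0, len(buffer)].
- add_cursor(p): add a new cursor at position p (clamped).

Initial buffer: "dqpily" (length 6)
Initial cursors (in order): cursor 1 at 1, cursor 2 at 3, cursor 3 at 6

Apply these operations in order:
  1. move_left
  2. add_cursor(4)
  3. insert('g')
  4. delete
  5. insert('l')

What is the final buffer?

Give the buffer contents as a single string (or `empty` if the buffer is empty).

Answer: ldqlpillly

Derivation:
After op 1 (move_left): buffer="dqpily" (len 6), cursors c1@0 c2@2 c3@5, authorship ......
After op 2 (add_cursor(4)): buffer="dqpily" (len 6), cursors c1@0 c2@2 c4@4 c3@5, authorship ......
After op 3 (insert('g')): buffer="gdqgpiglgy" (len 10), cursors c1@1 c2@4 c4@7 c3@9, authorship 1..2..4.3.
After op 4 (delete): buffer="dqpily" (len 6), cursors c1@0 c2@2 c4@4 c3@5, authorship ......
After op 5 (insert('l')): buffer="ldqlpillly" (len 10), cursors c1@1 c2@4 c4@7 c3@9, authorship 1..2..4.3.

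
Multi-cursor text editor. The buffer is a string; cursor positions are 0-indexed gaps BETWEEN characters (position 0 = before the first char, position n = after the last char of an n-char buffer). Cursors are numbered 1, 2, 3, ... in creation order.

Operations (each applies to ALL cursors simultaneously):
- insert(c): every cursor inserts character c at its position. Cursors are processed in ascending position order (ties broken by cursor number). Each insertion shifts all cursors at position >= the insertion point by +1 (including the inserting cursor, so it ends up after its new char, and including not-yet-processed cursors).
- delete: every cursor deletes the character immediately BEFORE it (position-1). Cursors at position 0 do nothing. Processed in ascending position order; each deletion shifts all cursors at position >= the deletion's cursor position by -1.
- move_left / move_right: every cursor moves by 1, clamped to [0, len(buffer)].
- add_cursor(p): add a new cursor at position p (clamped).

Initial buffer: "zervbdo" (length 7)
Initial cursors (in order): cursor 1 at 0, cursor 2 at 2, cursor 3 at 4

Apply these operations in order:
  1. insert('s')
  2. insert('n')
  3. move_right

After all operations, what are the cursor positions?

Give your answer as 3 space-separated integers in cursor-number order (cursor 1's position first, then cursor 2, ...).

Answer: 3 7 11

Derivation:
After op 1 (insert('s')): buffer="szesrvsbdo" (len 10), cursors c1@1 c2@4 c3@7, authorship 1..2..3...
After op 2 (insert('n')): buffer="snzesnrvsnbdo" (len 13), cursors c1@2 c2@6 c3@10, authorship 11..22..33...
After op 3 (move_right): buffer="snzesnrvsnbdo" (len 13), cursors c1@3 c2@7 c3@11, authorship 11..22..33...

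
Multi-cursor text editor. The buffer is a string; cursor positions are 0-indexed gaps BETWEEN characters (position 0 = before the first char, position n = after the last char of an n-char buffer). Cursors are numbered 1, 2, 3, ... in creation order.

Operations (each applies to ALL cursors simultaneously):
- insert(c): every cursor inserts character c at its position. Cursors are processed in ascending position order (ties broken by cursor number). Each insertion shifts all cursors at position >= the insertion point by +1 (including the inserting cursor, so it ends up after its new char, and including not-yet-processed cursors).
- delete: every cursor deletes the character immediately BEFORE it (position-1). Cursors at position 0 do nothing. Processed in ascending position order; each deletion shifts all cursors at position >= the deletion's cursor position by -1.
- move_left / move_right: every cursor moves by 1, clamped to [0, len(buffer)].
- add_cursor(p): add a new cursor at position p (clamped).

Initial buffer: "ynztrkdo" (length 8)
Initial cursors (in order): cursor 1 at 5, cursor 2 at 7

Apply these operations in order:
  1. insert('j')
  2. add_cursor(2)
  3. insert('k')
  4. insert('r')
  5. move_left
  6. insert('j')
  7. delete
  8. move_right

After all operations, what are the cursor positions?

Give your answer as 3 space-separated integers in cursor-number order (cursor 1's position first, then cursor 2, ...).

After op 1 (insert('j')): buffer="ynztrjkdjo" (len 10), cursors c1@6 c2@9, authorship .....1..2.
After op 2 (add_cursor(2)): buffer="ynztrjkdjo" (len 10), cursors c3@2 c1@6 c2@9, authorship .....1..2.
After op 3 (insert('k')): buffer="ynkztrjkkdjko" (len 13), cursors c3@3 c1@8 c2@12, authorship ..3...11..22.
After op 4 (insert('r')): buffer="ynkrztrjkrkdjkro" (len 16), cursors c3@4 c1@10 c2@15, authorship ..33...111..222.
After op 5 (move_left): buffer="ynkrztrjkrkdjkro" (len 16), cursors c3@3 c1@9 c2@14, authorship ..33...111..222.
After op 6 (insert('j')): buffer="ynkjrztrjkjrkdjkjro" (len 19), cursors c3@4 c1@11 c2@17, authorship ..333...1111..2222.
After op 7 (delete): buffer="ynkrztrjkrkdjkro" (len 16), cursors c3@3 c1@9 c2@14, authorship ..33...111..222.
After op 8 (move_right): buffer="ynkrztrjkrkdjkro" (len 16), cursors c3@4 c1@10 c2@15, authorship ..33...111..222.

Answer: 10 15 4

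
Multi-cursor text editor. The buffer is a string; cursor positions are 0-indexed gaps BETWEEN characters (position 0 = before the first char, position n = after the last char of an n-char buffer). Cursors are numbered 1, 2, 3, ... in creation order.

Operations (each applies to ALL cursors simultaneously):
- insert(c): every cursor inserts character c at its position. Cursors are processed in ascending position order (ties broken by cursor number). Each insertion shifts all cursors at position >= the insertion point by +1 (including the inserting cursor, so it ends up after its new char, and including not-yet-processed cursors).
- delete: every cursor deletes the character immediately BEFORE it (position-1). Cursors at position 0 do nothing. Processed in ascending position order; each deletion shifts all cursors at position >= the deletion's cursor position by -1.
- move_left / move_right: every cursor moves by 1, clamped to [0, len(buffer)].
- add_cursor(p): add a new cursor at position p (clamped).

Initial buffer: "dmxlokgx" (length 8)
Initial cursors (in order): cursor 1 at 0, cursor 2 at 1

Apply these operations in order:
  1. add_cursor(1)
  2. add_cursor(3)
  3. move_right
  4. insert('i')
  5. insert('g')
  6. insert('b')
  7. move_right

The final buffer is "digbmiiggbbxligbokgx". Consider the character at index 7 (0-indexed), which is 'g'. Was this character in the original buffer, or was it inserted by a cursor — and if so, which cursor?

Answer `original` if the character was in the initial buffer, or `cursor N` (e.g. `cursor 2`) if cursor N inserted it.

Answer: cursor 2

Derivation:
After op 1 (add_cursor(1)): buffer="dmxlokgx" (len 8), cursors c1@0 c2@1 c3@1, authorship ........
After op 2 (add_cursor(3)): buffer="dmxlokgx" (len 8), cursors c1@0 c2@1 c3@1 c4@3, authorship ........
After op 3 (move_right): buffer="dmxlokgx" (len 8), cursors c1@1 c2@2 c3@2 c4@4, authorship ........
After op 4 (insert('i')): buffer="dimiixliokgx" (len 12), cursors c1@2 c2@5 c3@5 c4@8, authorship .1.23..4....
After op 5 (insert('g')): buffer="digmiiggxligokgx" (len 16), cursors c1@3 c2@8 c3@8 c4@12, authorship .11.2323..44....
After op 6 (insert('b')): buffer="digbmiiggbbxligbokgx" (len 20), cursors c1@4 c2@11 c3@11 c4@16, authorship .111.232323..444....
After op 7 (move_right): buffer="digbmiiggbbxligbokgx" (len 20), cursors c1@5 c2@12 c3@12 c4@17, authorship .111.232323..444....
Authorship (.=original, N=cursor N): . 1 1 1 . 2 3 2 3 2 3 . . 4 4 4 . . . .
Index 7: author = 2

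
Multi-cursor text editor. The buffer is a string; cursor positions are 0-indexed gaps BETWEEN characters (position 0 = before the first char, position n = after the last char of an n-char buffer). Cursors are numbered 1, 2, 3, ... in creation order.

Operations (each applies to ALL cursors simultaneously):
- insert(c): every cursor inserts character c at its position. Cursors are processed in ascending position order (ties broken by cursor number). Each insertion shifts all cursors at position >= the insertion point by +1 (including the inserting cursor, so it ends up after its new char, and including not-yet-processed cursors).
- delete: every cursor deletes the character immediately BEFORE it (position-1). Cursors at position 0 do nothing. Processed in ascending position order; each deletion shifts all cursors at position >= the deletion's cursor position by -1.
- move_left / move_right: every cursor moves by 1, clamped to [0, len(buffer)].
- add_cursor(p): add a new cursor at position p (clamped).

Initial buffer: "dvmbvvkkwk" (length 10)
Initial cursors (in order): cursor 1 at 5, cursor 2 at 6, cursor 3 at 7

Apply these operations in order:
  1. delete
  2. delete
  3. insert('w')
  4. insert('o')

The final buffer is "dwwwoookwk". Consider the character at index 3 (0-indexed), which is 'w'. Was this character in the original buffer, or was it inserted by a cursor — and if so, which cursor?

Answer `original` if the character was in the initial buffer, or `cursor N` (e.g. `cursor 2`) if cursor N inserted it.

Answer: cursor 3

Derivation:
After op 1 (delete): buffer="dvmbkwk" (len 7), cursors c1@4 c2@4 c3@4, authorship .......
After op 2 (delete): buffer="dkwk" (len 4), cursors c1@1 c2@1 c3@1, authorship ....
After op 3 (insert('w')): buffer="dwwwkwk" (len 7), cursors c1@4 c2@4 c3@4, authorship .123...
After op 4 (insert('o')): buffer="dwwwoookwk" (len 10), cursors c1@7 c2@7 c3@7, authorship .123123...
Authorship (.=original, N=cursor N): . 1 2 3 1 2 3 . . .
Index 3: author = 3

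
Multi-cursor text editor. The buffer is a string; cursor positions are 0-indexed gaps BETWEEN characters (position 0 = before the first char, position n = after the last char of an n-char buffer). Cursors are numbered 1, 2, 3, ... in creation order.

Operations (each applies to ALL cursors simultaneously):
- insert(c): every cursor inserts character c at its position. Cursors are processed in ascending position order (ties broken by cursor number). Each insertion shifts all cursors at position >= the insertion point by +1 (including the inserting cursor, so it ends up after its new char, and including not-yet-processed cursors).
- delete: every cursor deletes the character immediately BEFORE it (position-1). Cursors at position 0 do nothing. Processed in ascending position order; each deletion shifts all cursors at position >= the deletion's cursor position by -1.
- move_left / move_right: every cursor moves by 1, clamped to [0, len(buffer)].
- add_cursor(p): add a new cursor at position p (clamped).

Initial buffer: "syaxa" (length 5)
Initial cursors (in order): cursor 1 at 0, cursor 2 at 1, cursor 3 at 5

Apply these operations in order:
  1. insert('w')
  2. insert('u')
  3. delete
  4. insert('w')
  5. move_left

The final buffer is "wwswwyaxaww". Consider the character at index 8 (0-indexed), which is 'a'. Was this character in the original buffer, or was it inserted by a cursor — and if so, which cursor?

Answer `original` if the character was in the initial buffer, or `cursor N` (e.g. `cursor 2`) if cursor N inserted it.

Answer: original

Derivation:
After op 1 (insert('w')): buffer="wswyaxaw" (len 8), cursors c1@1 c2@3 c3@8, authorship 1.2....3
After op 2 (insert('u')): buffer="wuswuyaxawu" (len 11), cursors c1@2 c2@5 c3@11, authorship 11.22....33
After op 3 (delete): buffer="wswyaxaw" (len 8), cursors c1@1 c2@3 c3@8, authorship 1.2....3
After op 4 (insert('w')): buffer="wwswwyaxaww" (len 11), cursors c1@2 c2@5 c3@11, authorship 11.22....33
After op 5 (move_left): buffer="wwswwyaxaww" (len 11), cursors c1@1 c2@4 c3@10, authorship 11.22....33
Authorship (.=original, N=cursor N): 1 1 . 2 2 . . . . 3 3
Index 8: author = original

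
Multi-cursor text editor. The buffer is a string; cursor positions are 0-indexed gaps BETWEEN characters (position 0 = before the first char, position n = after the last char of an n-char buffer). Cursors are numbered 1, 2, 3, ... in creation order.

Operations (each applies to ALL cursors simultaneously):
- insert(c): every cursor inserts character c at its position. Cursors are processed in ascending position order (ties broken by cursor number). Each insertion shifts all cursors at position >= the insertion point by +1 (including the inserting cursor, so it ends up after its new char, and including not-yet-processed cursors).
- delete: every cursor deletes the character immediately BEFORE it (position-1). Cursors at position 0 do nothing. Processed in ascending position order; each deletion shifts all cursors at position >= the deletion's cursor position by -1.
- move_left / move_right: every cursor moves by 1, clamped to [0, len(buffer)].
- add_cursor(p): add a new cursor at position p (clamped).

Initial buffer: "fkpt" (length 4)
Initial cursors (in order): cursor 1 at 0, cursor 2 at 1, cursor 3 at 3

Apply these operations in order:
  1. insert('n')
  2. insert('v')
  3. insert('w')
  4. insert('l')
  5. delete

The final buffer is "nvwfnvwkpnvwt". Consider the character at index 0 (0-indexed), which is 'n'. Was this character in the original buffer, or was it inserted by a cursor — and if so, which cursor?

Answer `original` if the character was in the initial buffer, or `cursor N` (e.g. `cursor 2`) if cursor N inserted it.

Answer: cursor 1

Derivation:
After op 1 (insert('n')): buffer="nfnkpnt" (len 7), cursors c1@1 c2@3 c3@6, authorship 1.2..3.
After op 2 (insert('v')): buffer="nvfnvkpnvt" (len 10), cursors c1@2 c2@5 c3@9, authorship 11.22..33.
After op 3 (insert('w')): buffer="nvwfnvwkpnvwt" (len 13), cursors c1@3 c2@7 c3@12, authorship 111.222..333.
After op 4 (insert('l')): buffer="nvwlfnvwlkpnvwlt" (len 16), cursors c1@4 c2@9 c3@15, authorship 1111.2222..3333.
After op 5 (delete): buffer="nvwfnvwkpnvwt" (len 13), cursors c1@3 c2@7 c3@12, authorship 111.222..333.
Authorship (.=original, N=cursor N): 1 1 1 . 2 2 2 . . 3 3 3 .
Index 0: author = 1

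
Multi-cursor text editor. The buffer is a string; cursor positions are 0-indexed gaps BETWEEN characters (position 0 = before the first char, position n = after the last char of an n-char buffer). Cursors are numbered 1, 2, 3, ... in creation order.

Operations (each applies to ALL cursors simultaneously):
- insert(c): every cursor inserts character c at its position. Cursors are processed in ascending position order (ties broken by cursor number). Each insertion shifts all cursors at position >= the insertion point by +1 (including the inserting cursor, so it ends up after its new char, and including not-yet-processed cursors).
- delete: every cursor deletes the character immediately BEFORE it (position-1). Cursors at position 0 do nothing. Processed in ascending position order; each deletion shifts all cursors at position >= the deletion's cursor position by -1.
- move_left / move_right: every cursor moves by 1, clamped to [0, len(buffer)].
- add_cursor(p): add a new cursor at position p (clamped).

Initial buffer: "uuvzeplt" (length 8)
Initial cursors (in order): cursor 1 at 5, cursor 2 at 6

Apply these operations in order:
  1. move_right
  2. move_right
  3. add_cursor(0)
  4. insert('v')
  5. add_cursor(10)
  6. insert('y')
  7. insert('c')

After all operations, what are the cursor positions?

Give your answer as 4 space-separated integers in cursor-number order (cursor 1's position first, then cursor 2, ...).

After op 1 (move_right): buffer="uuvzeplt" (len 8), cursors c1@6 c2@7, authorship ........
After op 2 (move_right): buffer="uuvzeplt" (len 8), cursors c1@7 c2@8, authorship ........
After op 3 (add_cursor(0)): buffer="uuvzeplt" (len 8), cursors c3@0 c1@7 c2@8, authorship ........
After op 4 (insert('v')): buffer="vuuvzeplvtv" (len 11), cursors c3@1 c1@9 c2@11, authorship 3.......1.2
After op 5 (add_cursor(10)): buffer="vuuvzeplvtv" (len 11), cursors c3@1 c1@9 c4@10 c2@11, authorship 3.......1.2
After op 6 (insert('y')): buffer="vyuuvzeplvytyvy" (len 15), cursors c3@2 c1@11 c4@13 c2@15, authorship 33.......11.422
After op 7 (insert('c')): buffer="vycuuvzeplvyctycvyc" (len 19), cursors c3@3 c1@13 c4@16 c2@19, authorship 333.......111.44222

Answer: 13 19 3 16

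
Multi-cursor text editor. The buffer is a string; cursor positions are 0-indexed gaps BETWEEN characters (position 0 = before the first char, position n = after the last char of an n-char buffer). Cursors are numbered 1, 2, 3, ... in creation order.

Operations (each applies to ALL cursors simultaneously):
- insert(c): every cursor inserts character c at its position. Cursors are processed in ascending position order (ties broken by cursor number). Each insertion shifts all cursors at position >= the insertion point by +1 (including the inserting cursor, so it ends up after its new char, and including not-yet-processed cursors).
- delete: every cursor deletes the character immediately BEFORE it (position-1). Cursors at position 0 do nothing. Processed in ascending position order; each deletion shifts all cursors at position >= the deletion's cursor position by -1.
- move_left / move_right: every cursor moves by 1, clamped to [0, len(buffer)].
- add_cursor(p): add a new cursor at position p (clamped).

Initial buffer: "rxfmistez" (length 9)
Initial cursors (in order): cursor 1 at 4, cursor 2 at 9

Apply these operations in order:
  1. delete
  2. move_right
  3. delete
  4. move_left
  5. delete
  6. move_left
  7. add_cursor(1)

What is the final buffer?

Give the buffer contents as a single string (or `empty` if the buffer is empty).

After op 1 (delete): buffer="rxfiste" (len 7), cursors c1@3 c2@7, authorship .......
After op 2 (move_right): buffer="rxfiste" (len 7), cursors c1@4 c2@7, authorship .......
After op 3 (delete): buffer="rxfst" (len 5), cursors c1@3 c2@5, authorship .....
After op 4 (move_left): buffer="rxfst" (len 5), cursors c1@2 c2@4, authorship .....
After op 5 (delete): buffer="rft" (len 3), cursors c1@1 c2@2, authorship ...
After op 6 (move_left): buffer="rft" (len 3), cursors c1@0 c2@1, authorship ...
After op 7 (add_cursor(1)): buffer="rft" (len 3), cursors c1@0 c2@1 c3@1, authorship ...

Answer: rft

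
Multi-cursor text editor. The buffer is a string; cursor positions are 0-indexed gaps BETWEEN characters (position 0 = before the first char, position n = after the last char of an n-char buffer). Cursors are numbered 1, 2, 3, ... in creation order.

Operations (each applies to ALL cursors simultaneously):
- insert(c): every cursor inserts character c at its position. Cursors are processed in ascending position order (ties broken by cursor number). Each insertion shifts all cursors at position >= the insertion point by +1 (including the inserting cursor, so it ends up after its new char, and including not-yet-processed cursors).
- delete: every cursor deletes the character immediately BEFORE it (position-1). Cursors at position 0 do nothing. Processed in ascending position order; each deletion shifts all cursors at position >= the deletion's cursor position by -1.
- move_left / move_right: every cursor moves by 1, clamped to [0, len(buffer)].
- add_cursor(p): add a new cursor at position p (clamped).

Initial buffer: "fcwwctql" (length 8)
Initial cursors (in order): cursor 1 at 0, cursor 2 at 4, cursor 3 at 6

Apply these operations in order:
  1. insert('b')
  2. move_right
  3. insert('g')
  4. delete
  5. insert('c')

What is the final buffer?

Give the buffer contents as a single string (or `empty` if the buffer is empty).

Answer: bfccwwbcctbqcl

Derivation:
After op 1 (insert('b')): buffer="bfcwwbctbql" (len 11), cursors c1@1 c2@6 c3@9, authorship 1....2..3..
After op 2 (move_right): buffer="bfcwwbctbql" (len 11), cursors c1@2 c2@7 c3@10, authorship 1....2..3..
After op 3 (insert('g')): buffer="bfgcwwbcgtbqgl" (len 14), cursors c1@3 c2@9 c3@13, authorship 1.1...2.2.3.3.
After op 4 (delete): buffer="bfcwwbctbql" (len 11), cursors c1@2 c2@7 c3@10, authorship 1....2..3..
After op 5 (insert('c')): buffer="bfccwwbcctbqcl" (len 14), cursors c1@3 c2@9 c3@13, authorship 1.1...2.2.3.3.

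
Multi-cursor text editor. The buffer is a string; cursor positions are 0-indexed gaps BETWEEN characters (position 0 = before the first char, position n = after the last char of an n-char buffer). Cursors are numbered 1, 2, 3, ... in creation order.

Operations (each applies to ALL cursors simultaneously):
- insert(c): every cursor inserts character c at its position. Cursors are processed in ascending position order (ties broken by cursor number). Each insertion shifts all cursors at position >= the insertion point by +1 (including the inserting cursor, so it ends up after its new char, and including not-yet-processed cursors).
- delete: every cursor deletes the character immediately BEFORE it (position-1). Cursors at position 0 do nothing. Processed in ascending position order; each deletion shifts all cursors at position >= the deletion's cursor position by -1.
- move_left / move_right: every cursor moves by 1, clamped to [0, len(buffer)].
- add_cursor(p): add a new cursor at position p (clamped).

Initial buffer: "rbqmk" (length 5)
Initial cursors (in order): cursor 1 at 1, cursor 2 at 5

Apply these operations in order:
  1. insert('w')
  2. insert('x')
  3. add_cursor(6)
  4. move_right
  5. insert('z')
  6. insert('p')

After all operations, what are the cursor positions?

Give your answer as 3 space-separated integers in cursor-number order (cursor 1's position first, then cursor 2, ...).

After op 1 (insert('w')): buffer="rwbqmkw" (len 7), cursors c1@2 c2@7, authorship .1....2
After op 2 (insert('x')): buffer="rwxbqmkwx" (len 9), cursors c1@3 c2@9, authorship .11....22
After op 3 (add_cursor(6)): buffer="rwxbqmkwx" (len 9), cursors c1@3 c3@6 c2@9, authorship .11....22
After op 4 (move_right): buffer="rwxbqmkwx" (len 9), cursors c1@4 c3@7 c2@9, authorship .11....22
After op 5 (insert('z')): buffer="rwxbzqmkzwxz" (len 12), cursors c1@5 c3@9 c2@12, authorship .11.1...3222
After op 6 (insert('p')): buffer="rwxbzpqmkzpwxzp" (len 15), cursors c1@6 c3@11 c2@15, authorship .11.11...332222

Answer: 6 15 11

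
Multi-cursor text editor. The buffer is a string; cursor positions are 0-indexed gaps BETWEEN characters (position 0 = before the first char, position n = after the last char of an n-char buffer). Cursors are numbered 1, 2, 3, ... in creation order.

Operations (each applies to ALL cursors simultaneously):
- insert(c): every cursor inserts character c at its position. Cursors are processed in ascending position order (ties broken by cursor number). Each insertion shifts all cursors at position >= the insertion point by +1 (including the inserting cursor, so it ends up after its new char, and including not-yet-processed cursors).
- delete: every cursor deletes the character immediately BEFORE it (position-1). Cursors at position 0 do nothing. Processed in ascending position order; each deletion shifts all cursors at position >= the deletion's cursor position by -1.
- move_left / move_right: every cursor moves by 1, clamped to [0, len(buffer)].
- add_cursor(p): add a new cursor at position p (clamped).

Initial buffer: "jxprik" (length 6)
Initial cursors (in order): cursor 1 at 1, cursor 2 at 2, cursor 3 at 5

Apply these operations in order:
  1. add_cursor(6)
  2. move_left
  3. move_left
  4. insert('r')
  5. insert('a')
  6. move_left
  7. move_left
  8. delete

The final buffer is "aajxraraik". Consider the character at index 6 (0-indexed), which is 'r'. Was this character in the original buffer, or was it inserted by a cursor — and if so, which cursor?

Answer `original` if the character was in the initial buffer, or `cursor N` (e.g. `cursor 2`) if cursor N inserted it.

After op 1 (add_cursor(6)): buffer="jxprik" (len 6), cursors c1@1 c2@2 c3@5 c4@6, authorship ......
After op 2 (move_left): buffer="jxprik" (len 6), cursors c1@0 c2@1 c3@4 c4@5, authorship ......
After op 3 (move_left): buffer="jxprik" (len 6), cursors c1@0 c2@0 c3@3 c4@4, authorship ......
After op 4 (insert('r')): buffer="rrjxprrrik" (len 10), cursors c1@2 c2@2 c3@6 c4@8, authorship 12...3.4..
After op 5 (insert('a')): buffer="rraajxprarraik" (len 14), cursors c1@4 c2@4 c3@9 c4@12, authorship 1212...33.44..
After op 6 (move_left): buffer="rraajxprarraik" (len 14), cursors c1@3 c2@3 c3@8 c4@11, authorship 1212...33.44..
After op 7 (move_left): buffer="rraajxprarraik" (len 14), cursors c1@2 c2@2 c3@7 c4@10, authorship 1212...33.44..
After op 8 (delete): buffer="aajxraraik" (len 10), cursors c1@0 c2@0 c3@4 c4@6, authorship 12..3344..
Authorship (.=original, N=cursor N): 1 2 . . 3 3 4 4 . .
Index 6: author = 4

Answer: cursor 4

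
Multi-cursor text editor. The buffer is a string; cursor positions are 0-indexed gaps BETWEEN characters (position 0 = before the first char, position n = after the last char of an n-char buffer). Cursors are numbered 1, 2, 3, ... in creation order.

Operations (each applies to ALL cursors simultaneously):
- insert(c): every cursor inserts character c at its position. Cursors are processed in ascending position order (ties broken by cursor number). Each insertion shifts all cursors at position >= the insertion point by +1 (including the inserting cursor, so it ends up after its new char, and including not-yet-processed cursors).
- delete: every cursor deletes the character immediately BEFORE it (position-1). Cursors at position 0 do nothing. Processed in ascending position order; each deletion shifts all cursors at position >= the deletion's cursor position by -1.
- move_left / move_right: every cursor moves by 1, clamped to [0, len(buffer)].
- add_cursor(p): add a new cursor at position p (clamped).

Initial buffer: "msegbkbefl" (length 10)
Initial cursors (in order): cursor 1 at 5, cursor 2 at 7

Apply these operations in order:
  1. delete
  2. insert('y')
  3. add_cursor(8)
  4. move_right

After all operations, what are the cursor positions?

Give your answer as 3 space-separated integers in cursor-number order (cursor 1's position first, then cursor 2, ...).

Answer: 6 8 9

Derivation:
After op 1 (delete): buffer="msegkefl" (len 8), cursors c1@4 c2@5, authorship ........
After op 2 (insert('y')): buffer="msegykyefl" (len 10), cursors c1@5 c2@7, authorship ....1.2...
After op 3 (add_cursor(8)): buffer="msegykyefl" (len 10), cursors c1@5 c2@7 c3@8, authorship ....1.2...
After op 4 (move_right): buffer="msegykyefl" (len 10), cursors c1@6 c2@8 c3@9, authorship ....1.2...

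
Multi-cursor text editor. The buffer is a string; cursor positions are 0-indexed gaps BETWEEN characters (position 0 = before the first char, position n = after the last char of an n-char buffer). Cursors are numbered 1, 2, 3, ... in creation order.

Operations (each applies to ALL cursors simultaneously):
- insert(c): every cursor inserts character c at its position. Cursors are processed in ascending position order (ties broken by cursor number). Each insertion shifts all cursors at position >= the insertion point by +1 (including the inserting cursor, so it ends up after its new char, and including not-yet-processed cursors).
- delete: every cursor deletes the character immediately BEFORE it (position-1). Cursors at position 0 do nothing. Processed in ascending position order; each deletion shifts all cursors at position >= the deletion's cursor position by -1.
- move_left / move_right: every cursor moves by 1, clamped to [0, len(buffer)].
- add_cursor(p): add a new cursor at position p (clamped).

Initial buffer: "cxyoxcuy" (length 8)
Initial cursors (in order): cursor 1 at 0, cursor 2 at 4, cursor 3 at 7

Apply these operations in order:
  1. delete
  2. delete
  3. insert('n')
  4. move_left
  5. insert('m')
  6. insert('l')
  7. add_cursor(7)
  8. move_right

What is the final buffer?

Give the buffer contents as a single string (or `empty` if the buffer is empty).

Answer: mlncxmlnxmlny

Derivation:
After op 1 (delete): buffer="cxyxcy" (len 6), cursors c1@0 c2@3 c3@5, authorship ......
After op 2 (delete): buffer="cxxy" (len 4), cursors c1@0 c2@2 c3@3, authorship ....
After op 3 (insert('n')): buffer="ncxnxny" (len 7), cursors c1@1 c2@4 c3@6, authorship 1..2.3.
After op 4 (move_left): buffer="ncxnxny" (len 7), cursors c1@0 c2@3 c3@5, authorship 1..2.3.
After op 5 (insert('m')): buffer="mncxmnxmny" (len 10), cursors c1@1 c2@5 c3@8, authorship 11..22.33.
After op 6 (insert('l')): buffer="mlncxmlnxmlny" (len 13), cursors c1@2 c2@7 c3@11, authorship 111..222.333.
After op 7 (add_cursor(7)): buffer="mlncxmlnxmlny" (len 13), cursors c1@2 c2@7 c4@7 c3@11, authorship 111..222.333.
After op 8 (move_right): buffer="mlncxmlnxmlny" (len 13), cursors c1@3 c2@8 c4@8 c3@12, authorship 111..222.333.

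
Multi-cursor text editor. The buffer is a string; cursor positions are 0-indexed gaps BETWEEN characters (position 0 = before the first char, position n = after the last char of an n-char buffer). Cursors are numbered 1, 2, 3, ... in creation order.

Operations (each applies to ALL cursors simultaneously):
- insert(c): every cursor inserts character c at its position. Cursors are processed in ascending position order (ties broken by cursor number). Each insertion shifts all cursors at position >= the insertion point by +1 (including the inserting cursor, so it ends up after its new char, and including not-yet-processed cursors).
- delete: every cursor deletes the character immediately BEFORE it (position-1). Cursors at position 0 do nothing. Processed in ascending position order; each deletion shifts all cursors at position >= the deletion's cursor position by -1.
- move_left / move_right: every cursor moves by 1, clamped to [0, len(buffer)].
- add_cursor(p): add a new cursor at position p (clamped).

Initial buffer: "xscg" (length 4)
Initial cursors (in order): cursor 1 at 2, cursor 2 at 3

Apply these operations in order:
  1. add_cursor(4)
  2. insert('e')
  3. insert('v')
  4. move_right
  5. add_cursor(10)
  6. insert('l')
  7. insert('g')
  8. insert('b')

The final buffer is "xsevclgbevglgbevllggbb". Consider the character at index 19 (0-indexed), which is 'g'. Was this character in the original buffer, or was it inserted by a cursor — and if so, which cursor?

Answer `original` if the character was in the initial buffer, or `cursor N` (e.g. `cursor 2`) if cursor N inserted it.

Answer: cursor 4

Derivation:
After op 1 (add_cursor(4)): buffer="xscg" (len 4), cursors c1@2 c2@3 c3@4, authorship ....
After op 2 (insert('e')): buffer="xsecege" (len 7), cursors c1@3 c2@5 c3@7, authorship ..1.2.3
After op 3 (insert('v')): buffer="xsevcevgev" (len 10), cursors c1@4 c2@7 c3@10, authorship ..11.22.33
After op 4 (move_right): buffer="xsevcevgev" (len 10), cursors c1@5 c2@8 c3@10, authorship ..11.22.33
After op 5 (add_cursor(10)): buffer="xsevcevgev" (len 10), cursors c1@5 c2@8 c3@10 c4@10, authorship ..11.22.33
After op 6 (insert('l')): buffer="xsevclevglevll" (len 14), cursors c1@6 c2@10 c3@14 c4@14, authorship ..11.122.23334
After op 7 (insert('g')): buffer="xsevclgevglgevllgg" (len 18), cursors c1@7 c2@12 c3@18 c4@18, authorship ..11.1122.22333434
After op 8 (insert('b')): buffer="xsevclgbevglgbevllggbb" (len 22), cursors c1@8 c2@14 c3@22 c4@22, authorship ..11.11122.22233343434
Authorship (.=original, N=cursor N): . . 1 1 . 1 1 1 2 2 . 2 2 2 3 3 3 4 3 4 3 4
Index 19: author = 4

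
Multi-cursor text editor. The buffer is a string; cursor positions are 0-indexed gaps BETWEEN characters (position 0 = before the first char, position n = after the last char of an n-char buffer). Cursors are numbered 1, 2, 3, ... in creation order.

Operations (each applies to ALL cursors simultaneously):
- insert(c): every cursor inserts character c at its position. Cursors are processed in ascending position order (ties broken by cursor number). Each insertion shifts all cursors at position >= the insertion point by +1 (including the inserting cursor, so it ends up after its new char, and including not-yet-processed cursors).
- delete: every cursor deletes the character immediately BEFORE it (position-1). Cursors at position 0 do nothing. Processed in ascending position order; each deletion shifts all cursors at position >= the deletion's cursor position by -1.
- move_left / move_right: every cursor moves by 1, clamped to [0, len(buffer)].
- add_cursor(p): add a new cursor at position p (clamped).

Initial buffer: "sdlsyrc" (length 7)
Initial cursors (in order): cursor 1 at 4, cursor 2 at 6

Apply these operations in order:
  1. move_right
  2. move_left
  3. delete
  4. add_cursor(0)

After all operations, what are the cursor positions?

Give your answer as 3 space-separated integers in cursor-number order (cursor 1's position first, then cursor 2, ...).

Answer: 3 4 0

Derivation:
After op 1 (move_right): buffer="sdlsyrc" (len 7), cursors c1@5 c2@7, authorship .......
After op 2 (move_left): buffer="sdlsyrc" (len 7), cursors c1@4 c2@6, authorship .......
After op 3 (delete): buffer="sdlyc" (len 5), cursors c1@3 c2@4, authorship .....
After op 4 (add_cursor(0)): buffer="sdlyc" (len 5), cursors c3@0 c1@3 c2@4, authorship .....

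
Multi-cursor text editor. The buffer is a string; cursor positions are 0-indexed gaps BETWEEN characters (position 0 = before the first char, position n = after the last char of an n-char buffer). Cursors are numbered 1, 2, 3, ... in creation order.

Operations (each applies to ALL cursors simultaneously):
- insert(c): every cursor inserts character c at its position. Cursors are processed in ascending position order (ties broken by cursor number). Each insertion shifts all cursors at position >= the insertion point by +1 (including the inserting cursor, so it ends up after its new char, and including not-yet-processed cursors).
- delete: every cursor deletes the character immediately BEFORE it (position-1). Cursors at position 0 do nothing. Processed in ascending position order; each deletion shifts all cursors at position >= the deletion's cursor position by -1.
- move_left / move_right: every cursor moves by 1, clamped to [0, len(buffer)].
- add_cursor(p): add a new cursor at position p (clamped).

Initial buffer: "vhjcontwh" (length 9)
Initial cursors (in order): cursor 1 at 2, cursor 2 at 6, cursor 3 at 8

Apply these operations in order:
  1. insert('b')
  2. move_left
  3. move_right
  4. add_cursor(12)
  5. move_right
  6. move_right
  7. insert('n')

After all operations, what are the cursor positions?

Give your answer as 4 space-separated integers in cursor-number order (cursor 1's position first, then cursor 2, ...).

Answer: 6 12 16 16

Derivation:
After op 1 (insert('b')): buffer="vhbjconbtwbh" (len 12), cursors c1@3 c2@8 c3@11, authorship ..1....2..3.
After op 2 (move_left): buffer="vhbjconbtwbh" (len 12), cursors c1@2 c2@7 c3@10, authorship ..1....2..3.
After op 3 (move_right): buffer="vhbjconbtwbh" (len 12), cursors c1@3 c2@8 c3@11, authorship ..1....2..3.
After op 4 (add_cursor(12)): buffer="vhbjconbtwbh" (len 12), cursors c1@3 c2@8 c3@11 c4@12, authorship ..1....2..3.
After op 5 (move_right): buffer="vhbjconbtwbh" (len 12), cursors c1@4 c2@9 c3@12 c4@12, authorship ..1....2..3.
After op 6 (move_right): buffer="vhbjconbtwbh" (len 12), cursors c1@5 c2@10 c3@12 c4@12, authorship ..1....2..3.
After op 7 (insert('n')): buffer="vhbjcnonbtwnbhnn" (len 16), cursors c1@6 c2@12 c3@16 c4@16, authorship ..1..1..2..23.34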